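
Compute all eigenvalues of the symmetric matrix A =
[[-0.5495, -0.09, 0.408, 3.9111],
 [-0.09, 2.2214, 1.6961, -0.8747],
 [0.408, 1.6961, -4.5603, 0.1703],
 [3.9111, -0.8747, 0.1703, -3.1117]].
sigma(A) ≈ {-6, -5, 2, 3}

A is real symmetric, so its spectrum consists of real eigenvalues. Expanding the characteristic polynomial of the displayed matrix gives
  det(λ I - A) = p(λ) = λ^4 + (6)λ^3 + (-19)λ^2 + (-84)λ + (179.997).
Solving p(λ) = 0 yields eigenvalues ≈ -6, -5, 2, 3. (A is shown rounded to 4 decimals, so these recover the underlying integer eigenvalues to within that precision.)
Verification: the trace of A = -6 equals the sum of eigenvalues -6, and det(A) ≈ 179.9970 matches the eigenvalue product 180.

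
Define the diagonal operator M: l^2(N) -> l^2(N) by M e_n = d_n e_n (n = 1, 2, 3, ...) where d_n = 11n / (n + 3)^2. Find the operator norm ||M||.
||M|| = 11/12 (attained at n = 3)

For M diagonal, ||M|| = sup_n |d_n|. Treat f(x) = 11x / (x + 3)^2 for real x > 0. By the quotient rule, f'(x) = 11(3 - x)/(x + 3)^3, which is positive for x < 3 and negative for x > 3. So f has a unique maximum at x = 3, and since 3 is a positive integer, the supremum over n ≥ 1 is attained at n = 3: d_3 = 11·3/(3 + 3)^2 = 11·3/36 = 11/12. Hence ||M|| = 11/12.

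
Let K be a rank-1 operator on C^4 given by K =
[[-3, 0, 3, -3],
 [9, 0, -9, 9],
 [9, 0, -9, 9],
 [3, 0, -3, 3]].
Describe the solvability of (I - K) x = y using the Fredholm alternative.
(I - K) is invertible (det(I - K) = 10 ≠ 0), so for every y in C^4 the equation (I - K) x = y has a unique solution.

K has rank 1, so it is an outer product K = u v^T: every row of K is a multiple of one row vector. Reading off the entries, u = (1, -3, -3, -1) and v = (-3, 0, 3, -3) (row i of K equals u_i·v^T). A rank-one matrix u v^T satisfies K u = u (v·u) and kills the (3)-dimensional subspace v^⊥, so its characteristic polynomial is lambda^3 (lambda - v·u) with v·u = tr K = -9. Hence the eigenvalues of I - K are 1 (multiplicity 3) and 1 - (-9) = 10, so det(I - K) = 10. (Direct check: I - K =
[[4, 0, -3, 3],
 [-9, 1, 9, -9],
 [-9, 0, 10, -9],
 [-3, 0, 3, -2]]
has determinant 10.) The finite-dimensional Fredholm alternative says: either (I - K) is invertible, or ker(I - K) ≠ {0} and then range(I - K) = ker((I - K)^*)^⊥, with dim ker(I - K) = dim ker((I - K)^*). Since det(I - K) ≠ 0, 1 is not an eigenvalue of K and ker(I - K) = {0}, so we are in the first case: for every y there is a unique x = (I - K)^(-1) y. Explicitly, by the Sherman–Morrison formula, (I - u v^T)^(-1) = I + u v^T/(1 - v·u), i.e. (I - K)^(-1) = I + K/(10).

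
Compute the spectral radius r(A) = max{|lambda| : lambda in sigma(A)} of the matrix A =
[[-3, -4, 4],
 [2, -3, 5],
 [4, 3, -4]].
r(A) ≈ 9.2825

The eigenvalues of A are the roots of its characteristic polynomial. With M = A (coefficients from the trace, the sum of principal 2x2 minors, and det A):
  p(λ) = det(λ I - M) = λ^3 + 10λ^2 + 10λ + 31.
No integer candidate from the rational root theorem (±divisors of 31) is a root, so the roots are irrational. The cubic discriminant is Δ = -88147 < 0, so there is one real root and a complex-conjugate pair. p(-10) = -69 and p(-9) = 22 have opposite signs, so a root lies in (-10, -9); Newton's method refines it to λ ≈ -9.2825. Dividing out (λ - (-9.2825)) leaves approximately λ^2 + 0.7175λ + 3.3396. For λ^2 + 0.7175λ + 3.3396 the discriminant is -12.8437. It is negative, so the remaining roots are the complex-conjugate pair λ ≈ -0.3588 ± 1.7919i. Their product equals the constant term, so |λ|^2 ≈ 3.3396 and |λ| ≈ 1.8275.
Thus the eigenvalues (to 4 decimals) are -9.2825 (modulus 9.2825); -0.3588 ± 1.7919i (modulus 1.8275). The spectral radius is the largest modulus: r(A) ≈ 9.2825. (Cross-check: r(A) ≤ ||A||_2 ≈ 9.9555; equality holds whenever A is normal, though it can also hold for some non-normal A.)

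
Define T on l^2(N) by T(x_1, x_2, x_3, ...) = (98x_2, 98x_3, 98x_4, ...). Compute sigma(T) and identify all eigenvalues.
sigma(T) = closed disk {z in C : |z| ≤ 98}; sigma_p(T) = open disk {z in C : |z| < 98}

Note T = 98·V where V is the unit left shift (V x)_k = x_{k+1}; so sigma(T) = 98·sigma(V) and ||T|| = 98||V||. ||T x||^2 = 9604sum_{k≥2} |x_k|^2 ≤ 9604||x||^2, with equality on {x : x_1 = 0}, so ||T|| = 98. For any lambda with |lambda| < 98, set r = lambda/98 (|r| < 1); the vector x = (1, r, r^2, ...) is in l^2 and satisfies T x = 98(r, r^2, ...) = lambda x, so lambda is an eigenvalue. On the boundary |lambda| = 98 the geometric series diverges, so no l^2 eigenvector exists, but these lambda lie in the approximate point spectrum. Hence sigma(T) is the closed disk of radius 98 and sigma_p(T) is the open disk.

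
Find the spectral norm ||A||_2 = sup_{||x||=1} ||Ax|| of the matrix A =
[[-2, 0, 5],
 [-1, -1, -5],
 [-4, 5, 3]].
||A||_2 ≈ 8.8499 (= sqrt(largest eigenvalue of A^T A))

||A||_2 = sigma_max(A) = sqrt(lambda_max(A^T A)). Form the symmetric matrix M = A^T A =
[[21, -19, -17],
 [-19, 26, 20],
 [-17, 20, 59]].
Its characteristic polynomial (trace, sum of principal 2x2 minors, determinant of M give the coefficients) is
  p(λ) = det(λ I - M) = λ^3 - 106λ^2 + 2269λ - 7921.
No integer candidate from the rational root theorem (±divisors of 7921) is a root, so the roots are irrational. The cubic discriminant is Δ = 5982273401 > 0, so there are three distinct real roots. p(4) = -477 and p(5) = 899 have opposite signs, so a root lies in (4, 5); Newton's method refines it to λ ≈ 4.3317. p(23) = 359 and p(24) = -697 have opposite signs, so a root lies in (23, 24); Newton's method refines it to λ ≈ 23.3476. p(78) = -1291 and p(79) = 2823 have opposite signs, so a root lies in (78, 79); Newton's method refines it to λ ≈ 78.3207. Check (Vieta): the three roots sum to 106, matching tr M = 106.
So the eigenvalues of A^T A are ≈ 4.3317, 23.3476, 78.3207 (all ≥ 0, as they must be for A^T A). The largest is λ_max ≈ 78.3207, hence ||A||_2 = sqrt(λ_max) ≈ 8.8499.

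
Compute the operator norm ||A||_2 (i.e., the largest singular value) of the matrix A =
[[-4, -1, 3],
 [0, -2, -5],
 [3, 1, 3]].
||A||_2 ≈ 6.753 (= sqrt(largest eigenvalue of A^T A))

||A||_2 = sigma_max(A) = sqrt(lambda_max(A^T A)). Form the symmetric matrix M = A^T A =
[[25, 7, -3],
 [7, 6, 10],
 [-3, 10, 43]].
Its characteristic polynomial (trace, sum of principal 2x2 minors, determinant of M give the coefficients) is
  p(λ) = det(λ I - M) = λ^3 - 74λ^2 + 1325λ - 1369.
No integer candidate from the rational root theorem (±divisors of 1369) is a root, so the roots are irrational. The cubic discriminant is Δ = 455529129 > 0, so there are three distinct real roots. p(1) = -117 and p(2) = 993 have opposite signs, so a root lies in (1, 2); Newton's method refines it to λ ≈ 1.0998. p(27) = 143 and p(28) = -333 have opposite signs, so a root lies in (27, 28); Newton's method refines it to λ ≈ 27.2968. p(45) = -469 and p(46) = 333 have opposite signs, so a root lies in (45, 46); Newton's method refines it to λ ≈ 45.6035. Check (Vieta): the three roots sum to 74, matching tr M = 74.
So the eigenvalues of A^T A are ≈ 1.0998, 27.2968, 45.6035 (all ≥ 0, as they must be for A^T A). The largest is λ_max ≈ 45.6035, hence ||A||_2 = sqrt(λ_max) ≈ 6.753.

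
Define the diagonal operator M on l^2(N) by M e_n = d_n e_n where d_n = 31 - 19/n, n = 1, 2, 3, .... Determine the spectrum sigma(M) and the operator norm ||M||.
sigma(M) = {31 - 19/n : n ≥ 1} ∪ {31}; ||M|| = 31

A bounded diagonal operator on l^2 with diagonal entries d_n has spectrum equal to the closure of {d_n : n ≥ 1}: every d_n is an eigenvalue (with eigenvector e_n), so {d_n} ⊂ sigma(M); the spectrum is closed, so its closure is too; and for lambda not in the closure, (M - lambda I) has bounded inverse (the diagonal entries 1/(d_n - lambda) are bounded). For our sequence d_n = 31 - 19/n, n = 1, 2, 3, ...:
  - {d_n} = {31 - 19/n : n ≥ 1}; the only limit point is 31
  - closure = {31 - 19/n : n ≥ 1} ∪ {31}
For the norm: a diagonal operator has ||M|| = sup_n |d_n|. Here d_n = 31 - 19/n increases monotonically from d_1 = 12 toward 31, with all terms in [12, 31); so sup_n |d_n| = 31 (the supremum is the limit, not attained). So ||M|| = 31.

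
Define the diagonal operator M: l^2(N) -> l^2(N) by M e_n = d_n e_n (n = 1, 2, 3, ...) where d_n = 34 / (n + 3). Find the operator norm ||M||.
||M|| = 17/2 (attained at n = 1)

For M diagonal, ||M|| = sup_n |d_n| = sup_n 34/(n + 3). This is positive and strictly decreasing in n, so the supremum is attained at n = 1: d_1 = 34/(1 + 3) = 17/2. Hence ||M|| = 17/2.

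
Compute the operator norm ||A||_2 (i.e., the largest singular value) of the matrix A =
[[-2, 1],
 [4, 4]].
||A||_2 = sqrt((37 + sqrt(793))/2) ≈ 5.7079 (= sqrt(largest eigenvalue of A^T A))

||A||_2 = sigma_max(A) = sqrt(lambda_max(A^T A)). Form the symmetric matrix M = A^T A =
[[20, 14],
 [14, 17]].
Its characteristic polynomial (trace, determinant of M give the coefficients) is
  p(λ) = det(λ I - M) = λ^2 - 37λ + 144.
For λ^2 - 37λ + 144 the discriminant is 793. It is nonnegative but not a perfect square, so the roots are real and irrational: λ = (37 ± sqrt(793))/2 ≈ 32.5801, 4.4199.
So the eigenvalues of A^T A are ≈ 4.4199, 32.5801 (all ≥ 0, as they must be for A^T A). The largest is λ_max = (37 + sqrt(793))/2 ≈ 32.5801, hence ||A||_2 = sqrt(λ_max) = sqrt((37 + sqrt(793))/2) ≈ 5.7079.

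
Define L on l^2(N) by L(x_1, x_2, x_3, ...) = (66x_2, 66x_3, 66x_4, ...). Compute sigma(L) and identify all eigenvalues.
sigma(L) = closed disk {z in C : |z| ≤ 66}; sigma_p(L) = open disk {z in C : |z| < 66}

Note L = 66·V where V is the unit left shift (V x)_k = x_{k+1}; so sigma(L) = 66·sigma(V) and ||L|| = 66||V||. ||L x||^2 = 4356sum_{k≥2} |x_k|^2 ≤ 4356||x||^2, with equality on {x : x_1 = 0}, so ||L|| = 66. For any lambda with |lambda| < 66, set r = lambda/66 (|r| < 1); the vector x = (1, r, r^2, ...) is in l^2 and satisfies L x = 66(r, r^2, ...) = lambda x, so lambda is an eigenvalue. On the boundary |lambda| = 66 the geometric series diverges, so no l^2 eigenvector exists, but these lambda lie in the approximate point spectrum. Hence sigma(L) is the closed disk of radius 66 and sigma_p(L) is the open disk.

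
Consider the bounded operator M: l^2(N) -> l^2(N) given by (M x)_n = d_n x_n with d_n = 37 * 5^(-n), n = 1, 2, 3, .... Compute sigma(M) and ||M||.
sigma(M) = {37 * 5^(-n) : n ≥ 1} ∪ {0}; ||M|| = 37/5

A bounded diagonal operator on l^2 with diagonal entries d_n has spectrum equal to the closure of {d_n : n ≥ 1}: every d_n is an eigenvalue (with eigenvector e_n), so {d_n} ⊂ sigma(M); the spectrum is closed, so its closure is too; and for lambda not in the closure, (M - lambda I) has bounded inverse (the diagonal entries 1/(d_n - lambda) are bounded). For our sequence d_n = 37 * 5^(-n), n = 1, 2, 3, ...:
  - {d_n} = {37 * 5^(-n) : n ≥ 1}; the only limit point is 0
  - closure = {37 * 5^(-n) : n ≥ 1} ∪ {0}
For the norm: a diagonal operator has ||M|| = sup_n |d_n|. Here d_n = 37 * 5^(-n) is positive and decreasing, so sup_n |d_n| = d_1 = 37/5. So ||M|| = 37/5.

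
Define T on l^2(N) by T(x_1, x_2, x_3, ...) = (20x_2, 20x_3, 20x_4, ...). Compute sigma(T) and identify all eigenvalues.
sigma(T) = closed disk {z in C : |z| ≤ 20}; sigma_p(T) = open disk {z in C : |z| < 20}

Note T = 20·V where V is the unit left shift (V x)_k = x_{k+1}; so sigma(T) = 20·sigma(V) and ||T|| = 20||V||. ||T x||^2 = 400sum_{k≥2} |x_k|^2 ≤ 400||x||^2, with equality on {x : x_1 = 0}, so ||T|| = 20. For any lambda with |lambda| < 20, set r = lambda/20 (|r| < 1); the vector x = (1, r, r^2, ...) is in l^2 and satisfies T x = 20(r, r^2, ...) = lambda x, so lambda is an eigenvalue. On the boundary |lambda| = 20 the geometric series diverges, so no l^2 eigenvector exists, but these lambda lie in the approximate point spectrum. Hence sigma(T) is the closed disk of radius 20 and sigma_p(T) is the open disk.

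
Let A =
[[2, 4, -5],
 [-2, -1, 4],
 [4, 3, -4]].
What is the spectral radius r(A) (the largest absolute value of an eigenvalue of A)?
r(A) ≈ 4.1174

The eigenvalues of A are the roots of its characteristic polynomial. With M = A (coefficients from the trace, the sum of principal 2x2 minors, and det A):
  p(λ) = det(λ I - M) = λ^3 + 3λ^2 + 10λ - 26.
No integer candidate from the rational root theorem (±divisors of 26) is a root, so the roots are irrational. The cubic discriminant is Δ = -32584 < 0, so there is one real root and a complex-conjugate pair. p(1) = -12 and p(2) = 14 have opposite signs, so a root lies in (1, 2); Newton's method refines it to λ ≈ 1.5336. Dividing out (λ - (1.5336)) leaves approximately λ^2 + 4.5336λ + 16.953. For λ^2 + 4.5336λ + 16.953 the discriminant is -47.2581. It is negative, so the remaining roots are the complex-conjugate pair λ ≈ -2.2668 ± 3.4372i. Their product equals the constant term, so |λ|^2 ≈ 16.953 and |λ| ≈ 4.1174.
Thus the eigenvalues (to 4 decimals) are 1.5336 (modulus 1.5336); -2.2668 ± 3.4372i (modulus 4.1174). The spectral radius is the largest modulus: r(A) ≈ 4.1174. (Cross-check: r(A) ≤ ||A||_2 ≈ 10.0886; equality holds whenever A is normal, though it can also hold for some non-normal A.)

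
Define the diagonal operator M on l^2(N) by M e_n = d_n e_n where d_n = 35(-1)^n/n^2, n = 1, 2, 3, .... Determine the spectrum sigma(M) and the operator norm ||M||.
sigma(M) = {35(-1)^n/n^2 : n ≥ 1} ∪ {0}; ||M|| = 35

A bounded diagonal operator on l^2 with diagonal entries d_n has spectrum equal to the closure of {d_n : n ≥ 1}: every d_n is an eigenvalue (with eigenvector e_n), so {d_n} ⊂ sigma(M); the spectrum is closed, so its closure is too; and for lambda not in the closure, (M - lambda I) has bounded inverse (the diagonal entries 1/(d_n - lambda) are bounded). For our sequence d_n = 35(-1)^n/n^2, n = 1, 2, 3, ...:
  - {d_n} = {35(-1)^n/n^2 : n ≥ 1}; the only limit point is 0
  - closure = {35(-1)^n/n^2 : n ≥ 1} ∪ {0}
For the norm: a diagonal operator has ||M|| = sup_n |d_n|. Here |d_n| = 35/n^2 is decreasing, so sup_n |d_n| = |d_1| = 35. So ||M|| = 35.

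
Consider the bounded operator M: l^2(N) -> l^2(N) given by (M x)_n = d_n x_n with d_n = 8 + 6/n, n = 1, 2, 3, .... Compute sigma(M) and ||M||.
sigma(M) = {8 + 6/n : n ≥ 1} ∪ {8}; ||M|| = 14

A bounded diagonal operator on l^2 with diagonal entries d_n has spectrum equal to the closure of {d_n : n ≥ 1}: every d_n is an eigenvalue (with eigenvector e_n), so {d_n} ⊂ sigma(M); the spectrum is closed, so its closure is too; and for lambda not in the closure, (M - lambda I) has bounded inverse (the diagonal entries 1/(d_n - lambda) are bounded). For our sequence d_n = 8 + 6/n, n = 1, 2, 3, ...:
  - {d_n} = {8 + 6/n : n ≥ 1}; the only limit point is 8
  - closure = {8 + 6/n : n ≥ 1} ∪ {8}
For the norm: a diagonal operator has ||M|| = sup_n |d_n|. Here d_n = 8 + 6/n is positive and decreasing, so sup_n |d_n| = d_1 = 8 + 6 = 14. So ||M|| = 14.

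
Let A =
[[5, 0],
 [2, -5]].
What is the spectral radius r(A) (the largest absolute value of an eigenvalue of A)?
r(A) = 5

The eigenvalues of A are the roots of its characteristic polynomial. With M = A (coefficients from the trace and determinant):
  p(λ) = det(λ I - M) = λ^2 - 25.
For λ^2 - 25 the discriminant is 100. It is a perfect square (10^2), so the roots are rational: λ = (0 ± 10)/2 = 5, -5.
Thus the eigenvalues (to 4 decimals) are 5 (modulus 5); -5 (modulus 5). The spectral radius is the largest modulus: r(A) = 5. (Cross-check: r(A) ≤ ||A||_2 ≈ 6.099; equality holds whenever A is normal, though it can also hold for some non-normal A.)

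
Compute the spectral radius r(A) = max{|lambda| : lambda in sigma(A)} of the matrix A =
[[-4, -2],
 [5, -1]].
r(A) = sqrt(14) ≈ 3.7417

The eigenvalues of A are the roots of its characteristic polynomial. With M = A (coefficients from the trace and determinant):
  p(λ) = det(λ I - M) = λ^2 + 5λ + 14.
For λ^2 + 5λ + 14 the discriminant is -31. It is negative, so the roots are the complex-conjugate pair λ = -5/2 ± (sqrt(31)/2) i ≈ -2.5 ± 2.7839i. For a conjugate pair the product of the roots equals the constant term, so |λ|^2 = 14 and |λ| = sqrt(14) ≈ 3.7417.
Thus the eigenvalues (to 4 decimals) are -2.5 ± 2.7839i (modulus 3.7417). The spectral radius is the largest modulus: r(A) = sqrt(14) ≈ 3.7417. (Cross-check: r(A) ≤ ||A||_2 ≈ 6.4225; equality holds whenever A is normal, though it can also hold for some non-normal A.)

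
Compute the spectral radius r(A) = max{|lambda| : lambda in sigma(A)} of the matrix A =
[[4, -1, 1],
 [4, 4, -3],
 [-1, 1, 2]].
r(A) = sqrt(19) ≈ 4.3589

The eigenvalues of A are the roots of its characteristic polynomial. With M = A (coefficients from the trace, the sum of principal 2x2 minors, and det A):
  p(λ) = det(λ I - M) = λ^3 - 10λ^2 + 40λ - 57.
By the rational root theorem any rational root is an integer divisor of 57. Testing λ = 3: p(3) = 27 - 90 + 120 - 57 = 0, so λ = 3 is a root. Dividing out (λ - 3) leaves p(λ) = (λ - 3)(λ^2 - 7λ + 19). For λ^2 - 7λ + 19 the discriminant is -27. It is negative, so the roots are the complex-conjugate pair λ = 7/2 ± (sqrt(27)/2) i ≈ 3.5 ± 2.5981i. For a conjugate pair the product of the roots equals the constant term, so |λ|^2 = 19 and |λ| = sqrt(19) ≈ 4.3589.
Thus the eigenvalues (to 4 decimals) are 3.5 ± 2.5981i (modulus 4.3589); 3 (modulus 3). The spectral radius is the largest modulus: r(A) = sqrt(19) ≈ 4.3589. (Cross-check: r(A) ≤ ||A||_2 ≈ 6.7254; equality holds whenever A is normal, though it can also hold for some non-normal A.)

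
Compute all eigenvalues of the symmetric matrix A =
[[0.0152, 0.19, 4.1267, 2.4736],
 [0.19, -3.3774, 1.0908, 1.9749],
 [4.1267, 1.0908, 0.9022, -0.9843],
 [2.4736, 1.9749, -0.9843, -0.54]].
sigma(A) ≈ {-6, -3, 1, 5}

A is real symmetric, so its spectrum consists of real eigenvalues. Expanding the characteristic polynomial of the displayed matrix gives
  det(λ I - A) = p(λ) = λ^4 + (3)λ^3 + (-31)λ^2 + (-62.9981)λ + (90.0026).
Solving p(λ) = 0 yields eigenvalues ≈ -6, -3, 1, 5. (A is shown rounded to 4 decimals, so these recover the underlying integer eigenvalues to within that precision.)
Verification: the trace of A = -3 equals the sum of eigenvalues -3, and det(A) ≈ 90.0026 matches the eigenvalue product 90.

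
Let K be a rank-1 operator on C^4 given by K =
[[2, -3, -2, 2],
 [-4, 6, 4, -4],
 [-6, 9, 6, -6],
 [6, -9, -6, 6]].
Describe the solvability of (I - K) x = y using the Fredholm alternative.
(I - K) is invertible (det(I - K) = -19 ≠ 0), so for every y in C^4 the equation (I - K) x = y has a unique solution.

K has rank 1, so it is an outer product K = u v^T: every row of K is a multiple of one row vector. Reading off the entries, u = (1, -2, -3, 3) and v = (2, -3, -2, 2) (row i of K equals u_i·v^T). A rank-one matrix u v^T satisfies K u = u (v·u) and kills the (3)-dimensional subspace v^⊥, so its characteristic polynomial is lambda^3 (lambda - v·u) with v·u = tr K = 20. Hence the eigenvalues of I - K are 1 (multiplicity 3) and 1 - (20) = -19, so det(I - K) = -19. (Direct check: I - K =
[[-1, 3, 2, -2],
 [4, -5, -4, 4],
 [6, -9, -5, 6],
 [-6, 9, 6, -5]]
has determinant -19.) The finite-dimensional Fredholm alternative says: either (I - K) is invertible, or ker(I - K) ≠ {0} and then range(I - K) = ker((I - K)^*)^⊥, with dim ker(I - K) = dim ker((I - K)^*). Since det(I - K) ≠ 0, 1 is not an eigenvalue of K and ker(I - K) = {0}, so we are in the first case: for every y there is a unique x = (I - K)^(-1) y. Explicitly, by the Sherman–Morrison formula, (I - u v^T)^(-1) = I + u v^T/(1 - v·u), i.e. (I - K)^(-1) = I + K/(-19).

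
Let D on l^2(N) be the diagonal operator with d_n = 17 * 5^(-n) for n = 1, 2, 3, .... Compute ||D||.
||D|| = 17/5 (attained at n = 1)

For D diagonal, ||D|| = sup_n |d_n|. The sequence d_n = 17 * 5^(-n) is positive and strictly decreasing (ratio 5^(-1) < 1), so the supremum is d_1 = 17/5. Hence ||D|| = 17/5.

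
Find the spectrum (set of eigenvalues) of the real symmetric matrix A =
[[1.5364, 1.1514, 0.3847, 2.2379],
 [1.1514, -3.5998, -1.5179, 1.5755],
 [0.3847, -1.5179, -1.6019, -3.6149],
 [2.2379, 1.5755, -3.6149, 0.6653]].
sigma(A) ≈ {-5, -4, 1, 5}

A is real symmetric, so its spectrum consists of real eigenvalues. Expanding the characteristic polynomial of the displayed matrix gives
  det(λ I - A) = p(λ) = λ^4 + (3)λ^3 + (-29)λ^2 + (-75)λ + (99.994).
Solving p(λ) = 0 yields eigenvalues ≈ -5, -4, 1, 5. (A is shown rounded to 4 decimals, so these recover the underlying integer eigenvalues to within that precision.)
Verification: the trace of A = -3 equals the sum of eigenvalues -3, and det(A) ≈ 99.9940 matches the eigenvalue product 100.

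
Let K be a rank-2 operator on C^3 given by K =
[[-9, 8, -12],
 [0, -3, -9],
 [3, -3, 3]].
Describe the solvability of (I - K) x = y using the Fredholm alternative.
(I - K) is invertible (det(I - K) = 10 ≠ 0), so for every y in C^3 the equation (I - K) x = y has a unique solution.

K has rank 2 and factors as K = U V^T = u1 v1^T + u2 v2^T with u1 = (-1, -3, 0), v1 = (0, 1, 3), u2 = (-3, 0, 1), v2 = (3, -3, 3) (multiplying out reproduces the displayed K). The nonzero eigenvalues of U V^T coincide with those of the 2 x 2 matrix G = V^T U = [[v1·u1, v1·u2], [v2·u1, v2·u2]] = [[-3, 3], [6, -6]], and by the Sylvester determinant identity det(I_3 - U V^T) = det(I_2 - V^T U) = det([[4, -3], [-6, 7]]) = (4)(7) - (-3)(-6) = 10. (Direct check: I - K =
[[10, -8, 12],
 [0, 4, 9],
 [-3, 3, -2]]
has determinant 10.) The finite-dimensional Fredholm alternative says: either (I - K) is invertible, or ker(I - K) ≠ {0} and then range(I - K) = ker((I - K)^*)^⊥, with dim ker(I - K) = dim ker((I - K)^*). Since det(I - K) ≠ 0, 1 is not an eigenvalue of K and ker(I - K) = {0}, so we are in the first case: for every y there is a unique x = (I - K)^(-1) y. (Explicitly, by the Woodbury identity, (I - U V^T)^(-1) = I + U (I_2 - G)^(-1) V^T.)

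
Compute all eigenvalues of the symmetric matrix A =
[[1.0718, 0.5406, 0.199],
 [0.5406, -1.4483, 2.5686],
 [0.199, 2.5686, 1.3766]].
sigma(A) ≈ {-3, 1, 3}

A is real symmetric, so its spectrum consists of real eigenvalues. Expanding the characteristic polynomial of the displayed matrix gives
  det(λ I - A) = p(λ) = λ^3 + (-1)λ^2 + (-9)λ + (9).
Solving p(λ) = 0 yields eigenvalues ≈ -3, 1, 3. (A is shown rounded to 4 decimals, so these recover the underlying integer eigenvalues to within that precision.)
Verification: the trace of A = 1 equals the sum of eigenvalues 1, and det(A) ≈ -9.0006 matches the eigenvalue product -9.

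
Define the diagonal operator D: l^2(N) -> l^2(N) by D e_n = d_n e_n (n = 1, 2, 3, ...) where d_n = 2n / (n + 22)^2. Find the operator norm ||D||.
||D|| = 1/44 (attained at n = 22)

For D diagonal, ||D|| = sup_n |d_n|. Treat f(x) = 2x / (x + 22)^2 for real x > 0. By the quotient rule, f'(x) = 2(22 - x)/(x + 22)^3, which is positive for x < 22 and negative for x > 22. So f has a unique maximum at x = 22, and since 22 is a positive integer, the supremum over n ≥ 1 is attained at n = 22: d_22 = 2·22/(22 + 22)^2 = 2·22/1936 = 1/44. Hence ||D|| = 1/44.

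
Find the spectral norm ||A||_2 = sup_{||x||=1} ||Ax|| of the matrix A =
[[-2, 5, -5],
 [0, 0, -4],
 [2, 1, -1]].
||A||_2 = sqrt((68 + sqrt(3472))/2) ≈ 7.9663 (= sqrt(largest eigenvalue of A^T A))

||A||_2 = sigma_max(A) = sqrt(lambda_max(A^T A)). Form the symmetric matrix M = A^T A =
[[8, -8, 8],
 [-8, 26, -26],
 [8, -26, 42]].
Its characteristic polynomial (trace, sum of principal 2x2 minors, determinant of M give the coefficients) is
  p(λ) = det(λ I - M) = λ^3 - 76λ^2 + 832λ - 2304.
By the rational root theorem any rational root is an integer divisor of 2304. Testing λ = 8: p(8) = 512 - 4864 + 6656 - 2304 = 0, so λ = 8 is a root. Dividing out (λ - 8) leaves p(λ) = (λ - 8)(λ^2 - 68λ + 288). For λ^2 - 68λ + 288 the discriminant is 3472. It is nonnegative but not a perfect square, so the roots are real and irrational: λ = (68 ± sqrt(3472))/2 ≈ 63.4618, 4.5382.
So the eigenvalues of A^T A are ≈ 4.5382, 8, 63.4618 (all ≥ 0, as they must be for A^T A). The largest is λ_max = (68 + sqrt(3472))/2 ≈ 63.4618, hence ||A||_2 = sqrt(λ_max) = sqrt((68 + sqrt(3472))/2) ≈ 7.9663.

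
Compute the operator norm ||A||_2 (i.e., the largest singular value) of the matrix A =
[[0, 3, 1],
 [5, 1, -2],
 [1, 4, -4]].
||A||_2 ≈ 7.0479 (= sqrt(largest eigenvalue of A^T A))

||A||_2 = sigma_max(A) = sqrt(lambda_max(A^T A)). Form the symmetric matrix M = A^T A =
[[26, 9, -14],
 [9, 26, -15],
 [-14, -15, 21]].
Its characteristic polynomial (trace, sum of principal 2x2 minors, determinant of M give the coefficients) is
  p(λ) = det(λ I - M) = λ^3 - 73λ^2 + 1266λ - 5329.
No integer candidate from the rational root theorem (±divisors of 5329) is a root, so the roots are irrational. The cubic discriminant is Δ = 230610857 > 0, so there are three distinct real roots. p(6) = -145 and p(7) = 299 have opposite signs, so a root lies in (6, 7); Newton's method refines it to λ ≈ 6.3011. p(17) = 9 and p(18) = -361 have opposite signs, so a root lies in (17, 18); Newton's method refines it to λ ≈ 17.0257. p(49) = -919 and p(50) = 471 have opposite signs, so a root lies in (49, 50); Newton's method refines it to λ ≈ 49.6731. Check (Vieta): the three roots sum to 73, matching tr M = 73.
So the eigenvalues of A^T A are ≈ 6.3011, 17.0257, 49.6731 (all ≥ 0, as they must be for A^T A). The largest is λ_max ≈ 49.6731, hence ||A||_2 = sqrt(λ_max) ≈ 7.0479.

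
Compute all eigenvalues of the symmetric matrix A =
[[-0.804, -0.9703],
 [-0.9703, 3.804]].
sigma(A) ≈ {-1, 4}

A is real symmetric, so its spectrum consists of real eigenvalues. Expanding the characteristic polynomial of the displayed matrix gives
  det(λ I - A) = p(λ) = λ^2 + (-3)λ + (-4).
Solving p(λ) = 0 yields eigenvalues ≈ -1, 4. (A is shown rounded to 4 decimals, so these recover the underlying integer eigenvalues to within that precision.)
Verification: the trace of A = 3 equals the sum of eigenvalues 3, and det(A) ≈ -3.9999 matches the eigenvalue product -4.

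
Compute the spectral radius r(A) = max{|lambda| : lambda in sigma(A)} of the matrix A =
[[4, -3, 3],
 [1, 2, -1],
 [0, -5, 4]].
r(A) ≈ 5.1719

The eigenvalues of A are the roots of its characteristic polynomial. With M = A (coefficients from the trace, the sum of principal 2x2 minors, and det A):
  p(λ) = det(λ I - M) = λ^3 - 10λ^2 + 30λ - 9.
No integer candidate from the rational root theorem (±divisors of 9) is a root, so the roots are irrational. The cubic discriminant is Δ = -7587 < 0, so there is one real root and a complex-conjugate pair. p(0) = -9 and p(1) = 12 have opposite signs, so a root lies in (0, 1); Newton's method refines it to λ ≈ 0.3365. Dividing out (λ - (0.3365)) leaves approximately λ^2 - 9.6635λ + 26.7485. For λ^2 - 9.6635λ + 26.7485 the discriminant is -13.6103. It is negative, so the remaining roots are the complex-conjugate pair λ ≈ 4.8318 ± 1.8446i. Their product equals the constant term, so |λ|^2 ≈ 26.7485 and |λ| ≈ 5.1719.
Thus the eigenvalues (to 4 decimals) are 0.3365 (modulus 0.3365); 4.8318 ± 1.8446i (modulus 5.1719). The spectral radius is the largest modulus: r(A) ≈ 5.1719. (Cross-check: r(A) ≤ ||A||_2 ≈ 8.2365; equality holds whenever A is normal, though it can also hold for some non-normal A.)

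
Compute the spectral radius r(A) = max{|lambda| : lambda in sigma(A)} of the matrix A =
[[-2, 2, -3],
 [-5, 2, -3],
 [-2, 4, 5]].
r(A) ≈ 5.1555

The eigenvalues of A are the roots of its characteristic polynomial. With M = A (coefficients from the trace, the sum of principal 2x2 minors, and det A):
  p(λ) = det(λ I - M) = λ^3 - 5λ^2 + 12λ - 66.
No integer candidate from the rational root theorem (±divisors of 66) is a root, so the roots are irrational. The cubic discriminant is Δ = -82644 < 0, so there is one real root and a complex-conjugate pair. p(5) = -6 and p(6) = 42 have opposite signs, so a root lies in (5, 6); Newton's method refines it to λ ≈ 5.1555. Dividing out (λ - (5.1555)) leaves approximately λ^2 + 0.1555λ + 12.8018. For λ^2 + 0.1555λ + 12.8018 the discriminant is -51.183. It is negative, so the remaining roots are the complex-conjugate pair λ ≈ -0.0778 ± 3.5771i. Their product equals the constant term, so |λ|^2 ≈ 12.8018 and |λ| ≈ 3.578.
Thus the eigenvalues (to 4 decimals) are 5.1555 (modulus 5.1555); -0.0778 ± 3.5771i (modulus 3.578). The spectral radius is the largest modulus: r(A) ≈ 5.1555. (Cross-check: r(A) ≤ ||A||_2 ≈ 7.2726; equality holds whenever A is normal, though it can also hold for some non-normal A.)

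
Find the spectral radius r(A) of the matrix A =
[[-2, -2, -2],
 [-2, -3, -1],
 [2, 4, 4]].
r(A) ≈ 3.2971

The eigenvalues of A are the roots of its characteristic polynomial. With M = A (coefficients from the trace, the sum of principal 2x2 minors, and det A):
  p(λ) = det(λ I - M) = λ^3 + λ^2 - 10λ - 8.
No integer candidate from the rational root theorem (±divisors of 8) is a root, so the roots are irrational. The cubic discriminant is Δ = 3844 > 0, so there are three distinct real roots. p(-4) = -16 and p(-3) = 4 have opposite signs, so a root lies in (-4, -3); Newton's method refines it to λ ≈ -3.2971. p(-1) = 2 and p(0) = -8 have opposite signs, so a root lies in (-1, 0); Newton's method refines it to λ ≈ -0.7868. p(3) = -2 and p(4) = 32 have opposite signs, so a root lies in (3, 4); Newton's method refines it to λ ≈ 3.0839. Check (Vieta): the three roots sum to -1, matching tr M = -1.
Thus the eigenvalues (to 4 decimals) are -3.2971 (modulus 3.2971); -0.7868 (modulus 0.7868); 3.0839 (modulus 3.0839). The spectral radius is the largest modulus: r(A) ≈ 3.2971. (Cross-check: r(A) ≤ ||A||_2 ≈ 7.702; equality holds whenever A is normal, though it can also hold for some non-normal A.)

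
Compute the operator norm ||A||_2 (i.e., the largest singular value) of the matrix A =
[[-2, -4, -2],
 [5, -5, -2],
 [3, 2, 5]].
||A||_2 ≈ 8.2432 (= sqrt(largest eigenvalue of A^T A))

||A||_2 = sigma_max(A) = sqrt(lambda_max(A^T A)). Form the symmetric matrix M = A^T A =
[[38, -11, 9],
 [-11, 45, 28],
 [9, 28, 33]].
Its characteristic polynomial (trace, sum of principal 2x2 minors, determinant of M give the coefficients) is
  p(λ) = det(λ I - M) = λ^3 - 116λ^2 + 3463λ - 13456.
No integer candidate from the rational root theorem (±divisors of 13456) is a root, so the roots are irrational. The cubic discriminant is Δ = 3645520564 > 0, so there are three distinct real roots. p(4) = -1396 and p(5) = 1084 have opposite signs, so a root lies in (4, 5); Newton's method refines it to λ ≈ 4.5527. p(43) = 476 and p(44) = -476 have opposite signs, so a root lies in (43, 44); Newton's method refines it to λ ≈ 43.4962. p(67) = -1396 and p(68) = 76 have opposite signs, so a root lies in (67, 68); Newton's method refines it to λ ≈ 67.9511. Check (Vieta): the three roots sum to 116, matching tr M = 116.
So the eigenvalues of A^T A are ≈ 4.5527, 43.4962, 67.9511 (all ≥ 0, as they must be for A^T A). The largest is λ_max ≈ 67.9511, hence ||A||_2 = sqrt(λ_max) ≈ 8.2432.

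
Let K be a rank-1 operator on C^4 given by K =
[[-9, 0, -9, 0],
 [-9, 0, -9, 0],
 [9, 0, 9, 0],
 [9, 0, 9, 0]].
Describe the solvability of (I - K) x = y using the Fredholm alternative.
(I - K) is invertible (det(I - K) = 1 ≠ 0), so for every y in C^4 the equation (I - K) x = y has a unique solution.

K has rank 1, so it is an outer product K = u v^T: every row of K is a multiple of one row vector. Reading off the entries, u = (-3, -3, 3, 3) and v = (3, 0, 3, 0) (row i of K equals u_i·v^T). A rank-one matrix u v^T satisfies K u = u (v·u) and kills the (3)-dimensional subspace v^⊥, so its characteristic polynomial is lambda^3 (lambda - v·u) with v·u = tr K = 0. Hence the eigenvalues of I - K are 1 (multiplicity 3) and 1 - (0) = 1, so det(I - K) = 1. (Direct check: I - K =
[[10, 0, 9, 0],
 [9, 1, 9, 0],
 [-9, 0, -8, 0],
 [-9, 0, -9, 1]]
has determinant 1.) The finite-dimensional Fredholm alternative says: either (I - K) is invertible, or ker(I - K) ≠ {0} and then range(I - K) = ker((I - K)^*)^⊥, with dim ker(I - K) = dim ker((I - K)^*). Since det(I - K) ≠ 0, 1 is not an eigenvalue of K and ker(I - K) = {0}, so we are in the first case: for every y there is a unique x = (I - K)^(-1) y. Explicitly, by the Sherman–Morrison formula, (I - u v^T)^(-1) = I + u v^T/(1 - v·u), i.e. (I - K)^(-1) = I + K.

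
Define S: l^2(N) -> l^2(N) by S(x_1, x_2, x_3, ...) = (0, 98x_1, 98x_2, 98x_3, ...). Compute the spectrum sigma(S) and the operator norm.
sigma(S) = closed disk {z in C : |z| ≤ 98}; ||S|| = 98

Note S = 98·U where U is the unit right shift (U x)_k = x_{k-1} (with x_0 := 0); so ||S|| = 98||U|| and sigma(S) = 98·sigma(U). ||S x||^2 = sum_{k≥1} |98x_k|^2 = 9604||x||^2, so ||S|| = 98 and sigma(S) ⊂ {|z| ≤ 98}. For any |lambda| < 98, the equation (S - lambda I) x = 0 forces x_1 = 0, then 98x_k = lambda x_{k+1} ⇒ x = 0, so S has no eigenvalues. But (S - lambda I) is not surjective for |lambda| < 98: solving (S - lambda I) x = e_1 would require x_n proportional to (lambda/98)^(-n), which is not in l^2. So every |lambda| < 98 lies in the residual spectrum. The boundary |lambda| = 98 is in the approximate point spectrum (the spectrum is closed). Hence sigma(S) is the closed disk of radius 98.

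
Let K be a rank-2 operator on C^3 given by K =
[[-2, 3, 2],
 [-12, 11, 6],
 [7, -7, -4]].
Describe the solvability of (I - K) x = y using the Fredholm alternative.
(I - K) is invertible (det(I - K) = 2 ≠ 0), so for every y in C^3 the equation (I - K) x = y has a unique solution.

K has rank 2 and factors as K = U V^T = u1 v1^T + u2 v2^T with u1 = (-1, -3, 2), v1 = (2, -3, -2), u2 = (0, -2, 1), v2 = (3, -1, 0) (multiplying out reproduces the displayed K). The nonzero eigenvalues of U V^T coincide with those of the 2 x 2 matrix G = V^T U = [[v1·u1, v1·u2], [v2·u1, v2·u2]] = [[3, 4], [0, 2]], and by the Sylvester determinant identity det(I_3 - U V^T) = det(I_2 - V^T U) = det([[-2, -4], [0, -1]]) = (-2)(-1) - (-4)(0) = 2. (Direct check: I - K =
[[3, -3, -2],
 [12, -10, -6],
 [-7, 7, 5]]
has determinant 2.) The finite-dimensional Fredholm alternative says: either (I - K) is invertible, or ker(I - K) ≠ {0} and then range(I - K) = ker((I - K)^*)^⊥, with dim ker(I - K) = dim ker((I - K)^*). Since det(I - K) ≠ 0, 1 is not an eigenvalue of K and ker(I - K) = {0}, so we are in the first case: for every y there is a unique x = (I - K)^(-1) y. (Explicitly, by the Woodbury identity, (I - U V^T)^(-1) = I + U (I_2 - G)^(-1) V^T.)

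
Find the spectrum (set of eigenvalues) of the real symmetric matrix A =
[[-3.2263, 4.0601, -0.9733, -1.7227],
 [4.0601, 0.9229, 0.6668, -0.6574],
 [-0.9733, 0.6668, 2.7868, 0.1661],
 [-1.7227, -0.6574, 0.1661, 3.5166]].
sigma(A) ≈ {-6, 2, 3, 5}

A is real symmetric, so its spectrum consists of real eigenvalues. Expanding the characteristic polynomial of the displayed matrix gives
  det(λ I - A) = p(λ) = λ^4 + (-4)λ^3 + (-29)λ^2 + (156.0029)λ + (-180.004).
Solving p(λ) = 0 yields eigenvalues ≈ -6, 2, 3, 5. (A is shown rounded to 4 decimals, so these recover the underlying integer eigenvalues to within that precision.)
Verification: the trace of A = 4 equals the sum of eigenvalues 4, and det(A) ≈ -180.0040 matches the eigenvalue product -180.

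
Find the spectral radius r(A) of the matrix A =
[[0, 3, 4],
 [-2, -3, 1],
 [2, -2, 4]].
r(A) ≈ 5.4982

The eigenvalues of A are the roots of its characteristic polynomial. With M = A (coefficients from the trace, the sum of principal 2x2 minors, and det A):
  p(λ) = det(λ I - M) = λ^3 - λ^2 - 12λ - 70.
No integer candidate from the rational root theorem (±divisors of 70) is a root, so the roots are irrational. The cubic discriminant is Δ = -140644 < 0, so there is one real root and a complex-conjugate pair. p(5) = -30 and p(6) = 38 have opposite signs, so a root lies in (5, 6); Newton's method refines it to λ ≈ 5.4982. Dividing out (λ - (5.4982)) leaves approximately λ^2 + 4.4982λ + 12.7315. For λ^2 + 4.4982λ + 12.7315 the discriminant is -30.6928. It is negative, so the remaining roots are the complex-conjugate pair λ ≈ -2.2491 ± 2.7701i. Their product equals the constant term, so |λ|^2 ≈ 12.7315 and |λ| ≈ 3.5681.
Thus the eigenvalues (to 4 decimals) are 5.4982 (modulus 5.4982); -2.2491 ± 2.7701i (modulus 3.5681). The spectral radius is the largest modulus: r(A) ≈ 5.4982. (Cross-check: r(A) ≤ ||A||_2 ≈ 5.876; equality holds whenever A is normal, though it can also hold for some non-normal A.)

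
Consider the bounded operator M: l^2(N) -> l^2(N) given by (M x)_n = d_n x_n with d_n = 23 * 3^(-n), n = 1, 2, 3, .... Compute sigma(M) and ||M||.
sigma(M) = {23 * 3^(-n) : n ≥ 1} ∪ {0}; ||M|| = 23/3

A bounded diagonal operator on l^2 with diagonal entries d_n has spectrum equal to the closure of {d_n : n ≥ 1}: every d_n is an eigenvalue (with eigenvector e_n), so {d_n} ⊂ sigma(M); the spectrum is closed, so its closure is too; and for lambda not in the closure, (M - lambda I) has bounded inverse (the diagonal entries 1/(d_n - lambda) are bounded). For our sequence d_n = 23 * 3^(-n), n = 1, 2, 3, ...:
  - {d_n} = {23 * 3^(-n) : n ≥ 1}; the only limit point is 0
  - closure = {23 * 3^(-n) : n ≥ 1} ∪ {0}
For the norm: a diagonal operator has ||M|| = sup_n |d_n|. Here d_n = 23 * 3^(-n) is positive and decreasing, so sup_n |d_n| = d_1 = 23/3. So ||M|| = 23/3.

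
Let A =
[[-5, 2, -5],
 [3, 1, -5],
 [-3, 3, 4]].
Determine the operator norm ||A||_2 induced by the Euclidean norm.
||A||_2 ≈ 8.1386 (= sqrt(largest eigenvalue of A^T A))

||A||_2 = sigma_max(A) = sqrt(lambda_max(A^T A)). Form the symmetric matrix M = A^T A =
[[43, -16, -2],
 [-16, 14, -3],
 [-2, -3, 66]].
Its characteristic polynomial (trace, sum of principal 2x2 minors, determinant of M give the coefficients) is
  p(λ) = det(λ I - M) = λ^3 - 123λ^2 + 4095λ - 22201.
No integer candidate from the rational root theorem (±divisors of 22201) is a root, so the roots are irrational. The cubic discriminant is Δ = 1743230160 > 0, so there are three distinct real roots. p(6) = -1843 and p(7) = 780 have opposite signs, so a root lies in (6, 7); Newton's method refines it to λ ≈ 6.6943. p(50) = 49 and p(51) = -628 have opposite signs, so a root lies in (50, 51); Newton's method refines it to λ ≈ 50.0697. p(66) = -223 and p(67) = 780 have opposite signs, so a root lies in (66, 67); Newton's method refines it to λ ≈ 66.236. Check (Vieta): the three roots sum to 123, matching tr M = 123.
So the eigenvalues of A^T A are ≈ 6.6943, 50.0697, 66.236 (all ≥ 0, as they must be for A^T A). The largest is λ_max ≈ 66.236, hence ||A||_2 = sqrt(λ_max) ≈ 8.1386.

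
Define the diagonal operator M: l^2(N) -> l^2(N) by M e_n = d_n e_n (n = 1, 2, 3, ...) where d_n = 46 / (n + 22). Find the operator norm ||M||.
||M|| = 2 (attained at n = 1)

For M diagonal, ||M|| = sup_n |d_n| = sup_n 46/(n + 22). This is positive and strictly decreasing in n, so the supremum is attained at n = 1: d_1 = 46/(1 + 22) = 2. Hence ||M|| = 2.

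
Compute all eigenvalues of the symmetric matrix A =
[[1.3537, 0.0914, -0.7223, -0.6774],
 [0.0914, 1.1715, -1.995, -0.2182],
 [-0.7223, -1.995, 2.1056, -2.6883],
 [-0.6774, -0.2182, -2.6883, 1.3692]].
sigma(A) ≈ {-2, 1, 2, 5}

A is real symmetric, so its spectrum consists of real eigenvalues. Expanding the characteristic polynomial of the displayed matrix gives
  det(λ I - A) = p(λ) = λ^4 + (-6)λ^3 + (1)λ^2 + (24)λ + (-20).
Solving p(λ) = 0 yields eigenvalues ≈ -2, 1, 2, 5. (A is shown rounded to 4 decimals, so these recover the underlying integer eigenvalues to within that precision.)
Verification: the trace of A = 6 equals the sum of eigenvalues 6, and det(A) ≈ -19.9999 matches the eigenvalue product -20.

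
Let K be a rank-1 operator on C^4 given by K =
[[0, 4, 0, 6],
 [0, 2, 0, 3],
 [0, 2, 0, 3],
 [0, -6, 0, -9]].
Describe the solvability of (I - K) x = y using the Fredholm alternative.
(I - K) is invertible (det(I - K) = 8 ≠ 0), so for every y in C^4 the equation (I - K) x = y has a unique solution.

K has rank 1, so it is an outer product K = u v^T: every row of K is a multiple of one row vector. Reading off the entries, u = (-2, -1, -1, 3) and v = (0, -2, 0, -3) (row i of K equals u_i·v^T). A rank-one matrix u v^T satisfies K u = u (v·u) and kills the (3)-dimensional subspace v^⊥, so its characteristic polynomial is lambda^3 (lambda - v·u) with v·u = tr K = -7. Hence the eigenvalues of I - K are 1 (multiplicity 3) and 1 - (-7) = 8, so det(I - K) = 8. (Direct check: I - K =
[[1, -4, 0, -6],
 [0, -1, 0, -3],
 [0, -2, 1, -3],
 [0, 6, 0, 10]]
has determinant 8.) The finite-dimensional Fredholm alternative says: either (I - K) is invertible, or ker(I - K) ≠ {0} and then range(I - K) = ker((I - K)^*)^⊥, with dim ker(I - K) = dim ker((I - K)^*). Since det(I - K) ≠ 0, 1 is not an eigenvalue of K and ker(I - K) = {0}, so we are in the first case: for every y there is a unique x = (I - K)^(-1) y. Explicitly, by the Sherman–Morrison formula, (I - u v^T)^(-1) = I + u v^T/(1 - v·u), i.e. (I - K)^(-1) = I + K/(8).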